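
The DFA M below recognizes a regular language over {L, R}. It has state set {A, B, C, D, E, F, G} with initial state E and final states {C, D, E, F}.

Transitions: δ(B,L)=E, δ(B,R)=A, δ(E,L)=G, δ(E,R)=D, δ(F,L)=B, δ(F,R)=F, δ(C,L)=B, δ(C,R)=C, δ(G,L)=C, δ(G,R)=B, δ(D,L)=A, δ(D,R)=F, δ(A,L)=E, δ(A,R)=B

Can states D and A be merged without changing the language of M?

No

Every state is reachable, so we keep all 7.
Start with accepting vs non-accepting: {C,D,E,F} | {A,B,G}.
No further refinement is possible. Final partition (2 blocks): {C,D,E,F} | {A,B,G}.
D and A end up in different blocks, so they are distinguishable. For instance, the string 'ε' is accepted from only D.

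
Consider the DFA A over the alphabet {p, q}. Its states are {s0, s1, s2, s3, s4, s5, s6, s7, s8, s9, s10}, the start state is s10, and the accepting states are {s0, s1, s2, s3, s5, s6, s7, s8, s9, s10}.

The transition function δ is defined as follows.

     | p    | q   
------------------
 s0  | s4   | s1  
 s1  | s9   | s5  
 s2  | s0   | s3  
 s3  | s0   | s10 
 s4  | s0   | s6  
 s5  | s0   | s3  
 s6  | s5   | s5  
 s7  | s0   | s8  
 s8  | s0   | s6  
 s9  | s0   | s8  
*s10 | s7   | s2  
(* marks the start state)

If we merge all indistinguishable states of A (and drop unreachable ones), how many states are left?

Start with accepting vs non-accepting: {s0,s1,s2,s3,s5,s6,s7,s8,s9,s10} | {s4}.
Split {s0,s1,s2,s3,s5,s6,s7,s8,s9,s10} by δ(·,p) → {s1,s2,s3,s5,s6,s7,s8,s9,s10} and {s0}.
Split {s1,s2,s3,s5,s6,s7,s8,s9,s10} by δ(·,p) → {s2,s3,s5,s7,s8,s9} and {s1,s6,s10}.
Split {s2,s3,s5,s7,s8,s9} by δ(·,q) → {s2,s5,s7,s9} and {s3,s8}.
No further refinement is possible. Final partition (5 blocks): {s2,s5,s7,s9} | {s4} | {s0} | {s1,s6,s10} | {s3,s8}.

5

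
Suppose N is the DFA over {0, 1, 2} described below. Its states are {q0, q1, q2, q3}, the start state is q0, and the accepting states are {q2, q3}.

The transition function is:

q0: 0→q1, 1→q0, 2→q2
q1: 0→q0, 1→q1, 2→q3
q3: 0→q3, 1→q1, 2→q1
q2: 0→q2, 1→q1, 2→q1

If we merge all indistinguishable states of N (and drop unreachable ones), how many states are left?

2

Every state is reachable, so we keep all 4.
Start with accepting vs non-accepting: {q2,q3} | {q0,q1}.
No further refinement is possible. Final partition (2 blocks): {q2,q3} | {q0,q1}.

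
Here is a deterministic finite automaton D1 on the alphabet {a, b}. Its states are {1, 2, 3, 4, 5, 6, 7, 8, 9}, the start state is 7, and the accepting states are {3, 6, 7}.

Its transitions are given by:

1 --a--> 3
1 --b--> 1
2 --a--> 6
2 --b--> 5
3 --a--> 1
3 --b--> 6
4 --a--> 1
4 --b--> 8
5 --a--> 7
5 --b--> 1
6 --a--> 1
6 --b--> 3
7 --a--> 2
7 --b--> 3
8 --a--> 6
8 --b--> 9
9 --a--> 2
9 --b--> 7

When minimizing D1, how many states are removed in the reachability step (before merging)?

BFS from 7 reaches {1, 2, 3, 5, 6, 7}; the 3 state(s) 4, 8, 9 are never visited.

3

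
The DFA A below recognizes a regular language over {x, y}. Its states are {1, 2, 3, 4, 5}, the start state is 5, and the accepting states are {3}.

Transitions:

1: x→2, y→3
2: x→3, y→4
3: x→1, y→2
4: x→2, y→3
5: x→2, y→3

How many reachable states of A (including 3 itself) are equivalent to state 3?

All states are reachable from the start state.
Start with accepting vs non-accepting: {3} | {1,2,4,5}.
Refine {1,2,4,5} on symbol x: members go to different blocks, giving {1,4,5} and {2}.
Stable partition: {3} | {1,4,5} | {2} — 3 equivalence classes.
The equivalence class containing 3 is {3}, of size 1.

1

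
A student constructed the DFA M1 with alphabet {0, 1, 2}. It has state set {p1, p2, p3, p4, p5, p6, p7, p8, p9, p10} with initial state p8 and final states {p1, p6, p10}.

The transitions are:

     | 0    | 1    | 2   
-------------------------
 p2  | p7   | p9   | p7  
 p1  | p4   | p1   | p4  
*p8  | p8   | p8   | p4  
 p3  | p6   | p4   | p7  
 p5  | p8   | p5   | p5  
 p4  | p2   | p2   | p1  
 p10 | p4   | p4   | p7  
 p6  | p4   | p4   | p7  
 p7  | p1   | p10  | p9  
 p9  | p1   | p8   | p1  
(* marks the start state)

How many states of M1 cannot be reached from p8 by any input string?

No path from p8 leads to p3, p5, p6; the other 7 states are all reachable.

3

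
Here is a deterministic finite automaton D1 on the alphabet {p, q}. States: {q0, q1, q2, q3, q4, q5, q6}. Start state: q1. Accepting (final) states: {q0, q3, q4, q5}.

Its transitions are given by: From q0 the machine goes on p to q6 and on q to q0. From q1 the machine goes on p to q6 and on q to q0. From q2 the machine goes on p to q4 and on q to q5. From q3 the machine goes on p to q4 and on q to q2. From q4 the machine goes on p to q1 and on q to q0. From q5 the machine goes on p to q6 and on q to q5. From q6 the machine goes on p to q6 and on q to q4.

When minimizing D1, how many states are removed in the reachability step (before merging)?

BFS from q1 reaches {q0, q1, q4, q6}; the 3 state(s) q2, q3, q5 are never visited.

3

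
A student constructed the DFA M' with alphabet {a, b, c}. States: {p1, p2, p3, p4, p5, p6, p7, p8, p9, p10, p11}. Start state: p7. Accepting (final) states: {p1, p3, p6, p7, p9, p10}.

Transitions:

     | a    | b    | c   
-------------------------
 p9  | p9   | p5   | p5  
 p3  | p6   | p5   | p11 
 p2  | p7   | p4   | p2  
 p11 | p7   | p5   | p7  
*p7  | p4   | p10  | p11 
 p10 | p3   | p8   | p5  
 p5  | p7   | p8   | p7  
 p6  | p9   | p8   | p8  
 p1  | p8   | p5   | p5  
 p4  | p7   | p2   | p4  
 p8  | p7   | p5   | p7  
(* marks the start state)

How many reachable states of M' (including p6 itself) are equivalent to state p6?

First remove the unreachable states {p1}; 10 states remain.
Initial partition by acceptance: {p3,p6,p7,p9,p10} | {p2,p4,p5,p8,p11}.
On input a, block {p3,p6,p7,p9,p10} splits into {p3,p6,p9,p10} and {p7}.
On input c, block {p2,p4,p5,p8,p11} splits into {p5,p8,p11} and {p2,p4}.
The partition is now stable with 4 blocks: {p3,p6,p9,p10} | {p5,p8,p11} | {p7} | {p2,p4}.
The equivalence class containing p6 is {p3,p6,p9,p10}, of size 4.

4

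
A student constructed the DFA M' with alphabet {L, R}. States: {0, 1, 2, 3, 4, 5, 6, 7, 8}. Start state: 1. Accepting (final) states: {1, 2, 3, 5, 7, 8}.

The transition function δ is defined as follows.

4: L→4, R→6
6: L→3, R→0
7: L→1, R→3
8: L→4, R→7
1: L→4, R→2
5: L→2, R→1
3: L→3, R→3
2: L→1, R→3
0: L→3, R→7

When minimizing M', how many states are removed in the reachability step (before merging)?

2

No path from 1 leads to 5, 8; the other 7 states are all reachable.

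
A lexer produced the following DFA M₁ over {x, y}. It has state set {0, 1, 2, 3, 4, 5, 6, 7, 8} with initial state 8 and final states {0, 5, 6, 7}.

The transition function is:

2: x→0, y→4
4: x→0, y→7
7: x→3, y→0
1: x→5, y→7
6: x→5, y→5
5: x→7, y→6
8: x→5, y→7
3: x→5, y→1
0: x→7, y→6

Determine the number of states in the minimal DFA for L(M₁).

States {2,4} cannot be reached from the start state, so discard them.
Initial partition by acceptance: {0,5,6,7} | {1,3,8}.
On input x, block {0,5,6,7} splits into {0,5,6} and {7}.
On input x, block {0,5,6} splits into {0,5} and {6}.
Refine {1,3,8} on symbol y: members go to different blocks, giving {1,8} and {3}.
Stable partition: {0,5} | {1,8} | {7} | {6} | {3} — 5 equivalence classes.

5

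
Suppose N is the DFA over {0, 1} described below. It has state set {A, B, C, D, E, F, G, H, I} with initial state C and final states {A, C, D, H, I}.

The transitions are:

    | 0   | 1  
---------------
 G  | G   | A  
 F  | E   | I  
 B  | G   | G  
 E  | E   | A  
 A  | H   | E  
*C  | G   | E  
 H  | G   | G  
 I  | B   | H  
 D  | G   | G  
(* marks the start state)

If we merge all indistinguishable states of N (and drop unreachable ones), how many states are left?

3

Reachable states from the start: {A,C,E,G,H}. Unreachable: {B,D,F,I} — drop them.
P0 = {A,C,H} | {E,G}.
Split {A,C,H} by δ(·,0) → {C,H} and {A}.
The partition is now stable with 3 blocks: {C,H} | {E,G} | {A}.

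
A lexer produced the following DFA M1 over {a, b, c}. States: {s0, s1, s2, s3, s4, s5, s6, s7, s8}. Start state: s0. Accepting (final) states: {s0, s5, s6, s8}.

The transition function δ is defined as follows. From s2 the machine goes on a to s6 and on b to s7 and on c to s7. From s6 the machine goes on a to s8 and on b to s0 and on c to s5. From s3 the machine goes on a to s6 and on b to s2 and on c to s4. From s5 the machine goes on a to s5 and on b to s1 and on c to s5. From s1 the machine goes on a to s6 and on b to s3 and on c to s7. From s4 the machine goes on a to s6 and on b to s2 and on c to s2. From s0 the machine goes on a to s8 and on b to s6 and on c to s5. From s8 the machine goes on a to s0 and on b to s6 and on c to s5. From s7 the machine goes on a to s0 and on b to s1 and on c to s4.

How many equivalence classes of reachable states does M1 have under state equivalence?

Every state is reachable, so we keep all 9.
P0 = {s0,s5,s6,s8} | {s1,s2,s3,s4,s7}.
Refine {s0,s5,s6,s8} on symbol b: members go to different blocks, giving {s0,s6,s8} and {s5}.
The partition is now stable with 3 blocks: {s0,s6,s8} | {s1,s2,s3,s4,s7} | {s5}.

3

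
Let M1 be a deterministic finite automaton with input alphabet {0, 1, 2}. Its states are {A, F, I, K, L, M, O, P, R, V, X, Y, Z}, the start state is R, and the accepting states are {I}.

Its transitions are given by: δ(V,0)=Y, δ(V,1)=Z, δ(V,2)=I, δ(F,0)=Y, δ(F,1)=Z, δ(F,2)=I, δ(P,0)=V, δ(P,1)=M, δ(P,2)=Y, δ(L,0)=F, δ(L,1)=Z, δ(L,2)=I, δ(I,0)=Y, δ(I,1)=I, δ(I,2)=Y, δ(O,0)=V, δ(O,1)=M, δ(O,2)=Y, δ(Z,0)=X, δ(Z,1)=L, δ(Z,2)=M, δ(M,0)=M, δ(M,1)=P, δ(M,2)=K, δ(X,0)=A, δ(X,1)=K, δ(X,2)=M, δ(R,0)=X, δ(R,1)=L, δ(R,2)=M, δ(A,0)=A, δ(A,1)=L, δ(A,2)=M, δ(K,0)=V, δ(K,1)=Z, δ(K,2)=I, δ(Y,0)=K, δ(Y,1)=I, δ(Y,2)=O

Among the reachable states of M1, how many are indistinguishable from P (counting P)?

2

Initial partition by acceptance: {I} | {A,F,K,L,M,O,P,R,V,X,Y,Z}.
On input 1, block {A,F,K,L,M,O,P,R,V,X,Y,Z} splits into {A,F,K,L,M,O,P,R,V,X,Z} and {Y}.
Split {A,F,K,L,M,O,P,R,V,X,Z} by δ(·,0) → {A,K,L,M,O,P,R,X,Z} and {F,V}.
Split {A,K,L,M,O,P,R,X,Z} by δ(·,0) → {A,M,R,X,Z} and {K,L,O,P}.
On input 2, block {A,M,R,X,Z} splits into {A,R,X,Z} and {M}.
Split {K,L,O,P} by δ(·,1) → {K,L} and {O,P}.
Stable partition: {I} | {A,R,X,Z} | {Y} | {F,V} | {K,L} | {M} | {O,P} — 7 equivalence classes.
The equivalence class containing P is {O,P}, of size 2.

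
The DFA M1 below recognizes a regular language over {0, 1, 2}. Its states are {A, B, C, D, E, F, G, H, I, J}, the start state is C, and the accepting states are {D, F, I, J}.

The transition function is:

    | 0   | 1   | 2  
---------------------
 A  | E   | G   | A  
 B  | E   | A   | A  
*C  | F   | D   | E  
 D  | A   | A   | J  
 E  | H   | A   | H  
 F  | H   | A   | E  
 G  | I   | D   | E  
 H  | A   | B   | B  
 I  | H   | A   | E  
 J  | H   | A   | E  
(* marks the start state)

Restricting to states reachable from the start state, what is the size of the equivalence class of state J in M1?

Every state is reachable, so we keep all 10.
Start with accepting vs non-accepting: {D,F,I,J} | {A,B,C,E,G,H}.
Refine {D,F,I,J} on symbol 2: members go to different blocks, giving {F,I,J} and {D}.
On input 0, block {A,B,C,E,G,H} splits into {A,B,E,H} and {C,G}.
Split {A,B,E,H} by δ(·,1) → {B,E,H} and {A}.
Split {B,E,H} by δ(·,0) → {B,E} and {H}.
Refine {B,E} on symbol 0: members go to different blocks, giving {B} and {E}.
The partition is now stable with 7 blocks: {F,I,J} | {B} | {D} | {C,G} | {A} | {H} | {E}.
The equivalence class containing J is {F,I,J}, of size 3.

3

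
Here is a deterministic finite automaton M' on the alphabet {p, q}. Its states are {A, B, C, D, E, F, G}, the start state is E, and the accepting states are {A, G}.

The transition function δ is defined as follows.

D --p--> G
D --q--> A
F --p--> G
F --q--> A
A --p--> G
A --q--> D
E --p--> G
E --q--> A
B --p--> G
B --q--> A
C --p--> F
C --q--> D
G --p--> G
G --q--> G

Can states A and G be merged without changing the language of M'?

First remove the unreachable states {B,C,F}; 4 states remain.
Initial partition by acceptance: {A,G} | {D,E}.
Refine {A,G} on symbol q: members go to different blocks, giving {A} and {G}.
No further refinement is possible. Final partition (3 blocks): {A} | {D,E} | {G}.
A and G end up in different blocks, so they are distinguishable. For instance, the string 'q' is accepted from only G.

No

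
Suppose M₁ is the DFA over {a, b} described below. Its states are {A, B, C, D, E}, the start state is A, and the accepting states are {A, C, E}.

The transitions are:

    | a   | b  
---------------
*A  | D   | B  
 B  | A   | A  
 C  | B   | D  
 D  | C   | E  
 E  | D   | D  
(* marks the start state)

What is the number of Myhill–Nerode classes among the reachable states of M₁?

All states are reachable from the start state.
Start with accepting vs non-accepting: {A,C,E} | {B,D}.
No further refinement is possible. Final partition (2 blocks): {A,C,E} | {B,D}.

2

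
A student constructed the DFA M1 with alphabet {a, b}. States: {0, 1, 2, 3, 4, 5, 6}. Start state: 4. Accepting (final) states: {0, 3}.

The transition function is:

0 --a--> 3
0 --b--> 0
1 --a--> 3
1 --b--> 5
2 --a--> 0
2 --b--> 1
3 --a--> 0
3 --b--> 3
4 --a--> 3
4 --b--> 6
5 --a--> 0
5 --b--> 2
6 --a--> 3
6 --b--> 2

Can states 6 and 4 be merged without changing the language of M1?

Yes

P0 = {0,3} | {1,2,4,5,6}.
Stable partition: {0,3} | {1,2,4,5,6} — 2 equivalence classes.
6 and 4 lie in the same block of the stable partition, so they are equivalent — no string distinguishes them.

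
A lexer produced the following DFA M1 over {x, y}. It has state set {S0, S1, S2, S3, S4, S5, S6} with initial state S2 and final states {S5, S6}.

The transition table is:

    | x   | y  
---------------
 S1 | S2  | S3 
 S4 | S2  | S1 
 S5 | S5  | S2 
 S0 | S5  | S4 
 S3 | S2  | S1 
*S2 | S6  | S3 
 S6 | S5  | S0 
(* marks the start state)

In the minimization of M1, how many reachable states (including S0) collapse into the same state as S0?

All states are reachable from the start state.
Initial partition by acceptance: {S5,S6} | {S0,S1,S2,S3,S4}.
Refine {S0,S1,S2,S3,S4} on symbol x: members go to different blocks, giving {S1,S3,S4} and {S0,S2}.
The partition is now stable with 3 blocks: {S5,S6} | {S1,S3,S4} | {S0,S2}.
State S0 belongs to the block {S0,S2}, which has 2 states.

2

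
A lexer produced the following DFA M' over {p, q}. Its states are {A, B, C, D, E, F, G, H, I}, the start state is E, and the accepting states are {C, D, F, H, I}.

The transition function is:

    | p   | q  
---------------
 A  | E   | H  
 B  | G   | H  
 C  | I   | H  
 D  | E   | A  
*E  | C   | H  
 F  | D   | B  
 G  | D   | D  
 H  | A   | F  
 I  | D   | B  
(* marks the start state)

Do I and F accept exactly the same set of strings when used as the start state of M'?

P0 = {C,D,F,H,I} | {A,B,E,G}.
On input p, block {C,D,F,H,I} splits into {C,F,I} and {D,H}.
Split {C,F,I} by δ(·,p) → {F,I} and {C}.
Split {A,B,E,G} by δ(·,p) → {A,B} and {E} and {G}.
On input p, block {A,B} splits into {A} and {B}.
On input p, block {D,H} splits into {D} and {H}.
No further refinement is possible. Final partition (8 blocks): {F,I} | {A} | {D} | {C} | {E} | {G} | {B} | {H}.
I and F lie in the same block of the stable partition, so they are equivalent — no string distinguishes them.

Yes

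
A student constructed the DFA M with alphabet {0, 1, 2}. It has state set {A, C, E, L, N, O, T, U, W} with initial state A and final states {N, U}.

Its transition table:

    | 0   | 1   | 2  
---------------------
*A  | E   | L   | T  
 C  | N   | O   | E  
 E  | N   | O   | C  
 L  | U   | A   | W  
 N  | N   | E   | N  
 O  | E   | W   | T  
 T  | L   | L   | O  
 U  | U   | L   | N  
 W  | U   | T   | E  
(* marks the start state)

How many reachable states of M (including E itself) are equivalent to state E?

4

P0 = {N,U} | {A,C,E,L,O,T,W}.
Refine {A,C,E,L,O,T,W} on symbol 0: members go to different blocks, giving {C,E,L,W} and {A,O,T}.
Stable partition: {N,U} | {C,E,L,W} | {A,O,T} — 3 equivalence classes.
State E belongs to the block {C,E,L,W}, which has 4 states.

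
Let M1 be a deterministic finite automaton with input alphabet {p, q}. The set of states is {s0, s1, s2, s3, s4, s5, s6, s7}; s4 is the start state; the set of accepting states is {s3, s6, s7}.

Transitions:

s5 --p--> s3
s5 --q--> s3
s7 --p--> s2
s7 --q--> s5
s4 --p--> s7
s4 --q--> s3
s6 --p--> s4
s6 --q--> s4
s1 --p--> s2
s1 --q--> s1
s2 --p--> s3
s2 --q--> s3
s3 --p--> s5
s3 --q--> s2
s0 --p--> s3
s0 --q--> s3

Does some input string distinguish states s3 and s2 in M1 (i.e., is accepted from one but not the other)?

Yes

First remove the unreachable states {s0,s1,s6}; 5 states remain.
Initial partition by acceptance: {s3,s7} | {s2,s4,s5}.
Stable partition: {s3,s7} | {s2,s4,s5} — 2 equivalence classes.
s3 and s2 end up in different blocks, so they are distinguishable. For instance, the string 'ε' is accepted from only s3.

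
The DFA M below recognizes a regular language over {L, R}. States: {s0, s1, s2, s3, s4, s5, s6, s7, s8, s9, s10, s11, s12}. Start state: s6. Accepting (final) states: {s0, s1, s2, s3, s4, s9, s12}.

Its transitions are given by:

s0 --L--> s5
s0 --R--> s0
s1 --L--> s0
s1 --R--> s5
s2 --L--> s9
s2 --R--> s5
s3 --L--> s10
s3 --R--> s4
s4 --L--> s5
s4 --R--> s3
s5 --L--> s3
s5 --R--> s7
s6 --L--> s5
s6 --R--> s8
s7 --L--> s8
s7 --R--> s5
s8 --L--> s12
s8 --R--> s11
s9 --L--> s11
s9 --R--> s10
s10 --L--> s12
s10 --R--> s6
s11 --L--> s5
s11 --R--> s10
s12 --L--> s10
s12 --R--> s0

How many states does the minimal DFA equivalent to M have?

First remove the unreachable states {s1,s2,s9}; 10 states remain.
P0 = {s0,s3,s4,s12} | {s5,s6,s7,s8,s10,s11}.
On input L, block {s5,s6,s7,s8,s10,s11} splits into {s5,s8,s10} and {s6,s7,s11}.
Stable partition: {s0,s3,s4,s12} | {s5,s8,s10} | {s6,s7,s11} — 3 equivalence classes.

3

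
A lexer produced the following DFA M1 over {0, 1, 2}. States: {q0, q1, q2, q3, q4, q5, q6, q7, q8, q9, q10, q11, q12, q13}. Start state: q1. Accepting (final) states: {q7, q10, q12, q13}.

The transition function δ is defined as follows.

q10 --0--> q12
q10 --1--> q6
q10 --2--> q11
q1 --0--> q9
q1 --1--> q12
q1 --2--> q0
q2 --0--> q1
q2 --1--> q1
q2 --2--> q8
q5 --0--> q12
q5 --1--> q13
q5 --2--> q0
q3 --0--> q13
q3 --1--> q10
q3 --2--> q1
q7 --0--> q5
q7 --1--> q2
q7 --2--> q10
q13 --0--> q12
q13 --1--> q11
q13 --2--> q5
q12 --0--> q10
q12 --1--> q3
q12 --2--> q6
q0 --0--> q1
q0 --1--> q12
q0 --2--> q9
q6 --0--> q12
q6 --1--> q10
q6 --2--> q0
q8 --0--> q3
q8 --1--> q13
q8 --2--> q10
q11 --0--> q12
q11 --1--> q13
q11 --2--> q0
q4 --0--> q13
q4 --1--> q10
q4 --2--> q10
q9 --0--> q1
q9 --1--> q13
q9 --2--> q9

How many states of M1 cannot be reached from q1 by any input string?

4

Starting at q1 and following transitions, the reachable set is {q0, q1, q3, q5, q6, q9, q10, q11, q12, q13}. That leaves q2, q4, q7, q8 unreachable — 4 in total.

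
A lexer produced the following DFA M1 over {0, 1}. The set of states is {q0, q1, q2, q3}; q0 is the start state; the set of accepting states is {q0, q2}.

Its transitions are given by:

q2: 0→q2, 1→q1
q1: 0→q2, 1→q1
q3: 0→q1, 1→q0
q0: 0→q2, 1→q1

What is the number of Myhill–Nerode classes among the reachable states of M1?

Reachable states from the start: {q0,q1,q2}. Unreachable: {q3} — drop them.
Initial partition by acceptance: {q0,q2} | {q1}.
Stable partition: {q0,q2} | {q1} — 2 equivalence classes.

2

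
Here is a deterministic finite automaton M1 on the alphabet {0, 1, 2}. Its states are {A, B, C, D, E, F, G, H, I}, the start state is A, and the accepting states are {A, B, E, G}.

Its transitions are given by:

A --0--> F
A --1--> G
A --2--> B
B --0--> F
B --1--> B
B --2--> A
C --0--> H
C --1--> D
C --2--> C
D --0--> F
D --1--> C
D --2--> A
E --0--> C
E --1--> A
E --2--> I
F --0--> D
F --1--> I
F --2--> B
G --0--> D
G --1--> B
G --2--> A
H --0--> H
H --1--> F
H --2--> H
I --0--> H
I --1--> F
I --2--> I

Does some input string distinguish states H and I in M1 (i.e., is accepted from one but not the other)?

Reachable states from the start: {A,B,C,D,F,G,H,I}. Unreachable: {E} — drop them.
Initial partition by acceptance: {A,B,G} | {C,D,F,H,I}.
Refine {C,D,F,H,I} on symbol 2: members go to different blocks, giving {C,H,I} and {D,F}.
Stable partition: {A,B,G} | {C,H,I} | {D,F} — 3 equivalence classes.
H and I lie in the same block of the stable partition, so they are equivalent — no string distinguishes them.

No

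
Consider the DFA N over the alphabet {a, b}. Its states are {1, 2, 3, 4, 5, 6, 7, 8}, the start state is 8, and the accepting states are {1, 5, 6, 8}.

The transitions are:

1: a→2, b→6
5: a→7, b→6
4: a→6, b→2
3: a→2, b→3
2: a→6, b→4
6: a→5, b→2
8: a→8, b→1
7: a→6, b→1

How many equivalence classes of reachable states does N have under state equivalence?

Reachable states from the start: {1,2,4,5,6,7,8}. Unreachable: {3} — drop them.
P0 = {1,5,6,8} | {2,4,7}.
Refine {1,5,6,8} on symbol a: members go to different blocks, giving {1,5} and {6,8}.
Refine {2,4,7} on symbol b: members go to different blocks, giving {2,4} and {7}.
Split {1,5} by δ(·,a) → {1} and {5}.
On input a, block {6,8} splits into {6} and {8}.
Stable partition: {1} | {2,4} | {6} | {7} | {5} | {8} — 6 equivalence classes.

6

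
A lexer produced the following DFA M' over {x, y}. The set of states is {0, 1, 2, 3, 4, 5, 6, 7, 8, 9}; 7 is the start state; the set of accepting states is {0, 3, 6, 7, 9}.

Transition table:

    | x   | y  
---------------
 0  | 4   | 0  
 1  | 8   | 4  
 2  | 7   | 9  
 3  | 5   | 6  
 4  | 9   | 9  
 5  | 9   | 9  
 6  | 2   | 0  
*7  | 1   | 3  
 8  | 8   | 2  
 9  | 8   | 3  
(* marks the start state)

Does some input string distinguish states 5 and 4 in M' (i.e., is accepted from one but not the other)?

All states are reachable from the start state.
Initial partition by acceptance: {0,3,6,7,9} | {1,2,4,5,8}.
Split {1,2,4,5,8} by δ(·,x) → {2,4,5} and {1,8}.
Refine {0,3,6,7,9} on symbol x: members go to different blocks, giving {0,3,6} and {7,9}.
Stable partition: {0,3,6} | {2,4,5} | {1,8} | {7,9} — 4 equivalence classes.
5 and 4 lie in the same block of the stable partition, so they are equivalent — no string distinguishes them.

No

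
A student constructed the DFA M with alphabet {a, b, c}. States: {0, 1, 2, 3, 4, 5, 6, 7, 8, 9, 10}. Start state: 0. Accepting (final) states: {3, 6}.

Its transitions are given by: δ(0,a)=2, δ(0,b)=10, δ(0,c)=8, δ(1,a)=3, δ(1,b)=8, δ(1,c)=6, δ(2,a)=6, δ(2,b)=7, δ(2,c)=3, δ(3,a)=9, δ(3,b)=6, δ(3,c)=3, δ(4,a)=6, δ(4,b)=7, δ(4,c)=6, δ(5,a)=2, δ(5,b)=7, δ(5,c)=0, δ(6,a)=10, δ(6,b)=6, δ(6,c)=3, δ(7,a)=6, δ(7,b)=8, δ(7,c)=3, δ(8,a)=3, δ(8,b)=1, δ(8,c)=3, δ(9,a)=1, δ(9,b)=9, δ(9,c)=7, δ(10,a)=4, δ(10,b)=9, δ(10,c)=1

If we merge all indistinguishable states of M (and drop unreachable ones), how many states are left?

3

Reachable states from the start: {0,1,2,3,4,6,7,8,9,10}. Unreachable: {5} — drop them.
Start with accepting vs non-accepting: {3,6} | {0,1,2,4,7,8,9,10}.
Refine {0,1,2,4,7,8,9,10} on symbol a: members go to different blocks, giving {1,2,4,7,8} and {0,9,10}.
The partition is now stable with 3 blocks: {3,6} | {1,2,4,7,8} | {0,9,10}.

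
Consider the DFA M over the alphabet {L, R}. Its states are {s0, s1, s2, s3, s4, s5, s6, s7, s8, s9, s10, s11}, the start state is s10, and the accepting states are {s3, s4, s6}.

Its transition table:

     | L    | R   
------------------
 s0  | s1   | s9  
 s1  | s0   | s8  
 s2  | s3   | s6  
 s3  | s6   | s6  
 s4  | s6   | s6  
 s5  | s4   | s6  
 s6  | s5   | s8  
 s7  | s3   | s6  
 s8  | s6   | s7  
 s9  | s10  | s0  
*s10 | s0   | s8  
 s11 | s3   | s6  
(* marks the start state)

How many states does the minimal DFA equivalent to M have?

States {s2,s11} cannot be reached from the start state, so discard them.
Initial partition by acceptance: {s3,s4,s6} | {s0,s1,s5,s7,s8,s9,s10}.
Split {s3,s4,s6} by δ(·,L) → {s3,s4} and {s6}.
Refine {s0,s1,s5,s7,s8,s9,s10} on symbol L: members go to different blocks, giving {s0,s1,s9,s10} and {s5,s7} and {s8}.
On input R, block {s0,s1,s9,s10} splits into {s0,s9} and {s1,s10}.
The partition is now stable with 6 blocks: {s3,s4} | {s0,s9} | {s6} | {s5,s7} | {s8} | {s1,s10}.

6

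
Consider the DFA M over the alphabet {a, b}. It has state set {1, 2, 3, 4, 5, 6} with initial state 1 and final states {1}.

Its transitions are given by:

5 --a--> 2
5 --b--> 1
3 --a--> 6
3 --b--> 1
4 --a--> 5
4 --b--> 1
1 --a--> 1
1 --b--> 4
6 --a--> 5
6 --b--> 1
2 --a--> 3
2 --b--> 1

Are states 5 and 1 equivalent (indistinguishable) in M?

No

Every state is reachable, so we keep all 6.
Initial partition by acceptance: {1} | {2,3,4,5,6}.
Stable partition: {1} | {2,3,4,5,6} — 2 equivalence classes.
5 and 1 end up in different blocks, so they are distinguishable. For instance, the string 'ε' is accepted from only 1.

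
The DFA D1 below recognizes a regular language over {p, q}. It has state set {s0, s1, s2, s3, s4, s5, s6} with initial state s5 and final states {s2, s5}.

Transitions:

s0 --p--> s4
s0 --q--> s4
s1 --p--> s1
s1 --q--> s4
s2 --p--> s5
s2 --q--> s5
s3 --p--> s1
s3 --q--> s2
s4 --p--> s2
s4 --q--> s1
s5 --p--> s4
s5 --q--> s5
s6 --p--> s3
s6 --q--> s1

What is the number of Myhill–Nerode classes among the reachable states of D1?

4

First remove the unreachable states {s0,s3,s6}; 4 states remain.
Initial partition by acceptance: {s2,s5} | {s1,s4}.
On input p, block {s2,s5} splits into {s2} and {s5}.
On input p, block {s1,s4} splits into {s1} and {s4}.
No further refinement is possible. Final partition (4 blocks): {s2} | {s1} | {s5} | {s4}.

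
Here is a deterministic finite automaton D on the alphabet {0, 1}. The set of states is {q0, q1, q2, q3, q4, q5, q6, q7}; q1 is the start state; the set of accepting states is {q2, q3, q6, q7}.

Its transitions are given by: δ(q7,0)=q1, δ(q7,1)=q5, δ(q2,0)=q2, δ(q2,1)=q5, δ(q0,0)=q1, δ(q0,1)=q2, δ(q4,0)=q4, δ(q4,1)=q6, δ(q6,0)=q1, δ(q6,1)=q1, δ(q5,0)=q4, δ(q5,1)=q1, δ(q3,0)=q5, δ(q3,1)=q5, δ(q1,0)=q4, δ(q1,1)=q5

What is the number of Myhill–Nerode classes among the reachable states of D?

3

First remove the unreachable states {q0,q2,q3,q7}; 4 states remain.
Initial partition by acceptance: {q6} | {q1,q4,q5}.
On input 1, block {q1,q4,q5} splits into {q1,q5} and {q4}.
Stable partition: {q6} | {q1,q5} | {q4} — 3 equivalence classes.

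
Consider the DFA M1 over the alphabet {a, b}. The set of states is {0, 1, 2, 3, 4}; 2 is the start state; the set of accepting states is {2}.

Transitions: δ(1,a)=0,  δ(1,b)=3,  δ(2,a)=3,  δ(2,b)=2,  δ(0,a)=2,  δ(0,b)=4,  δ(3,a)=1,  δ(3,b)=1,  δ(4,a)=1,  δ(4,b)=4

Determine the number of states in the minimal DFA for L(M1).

Start with accepting vs non-accepting: {2} | {0,1,3,4}.
On input a, block {0,1,3,4} splits into {1,3,4} and {0}.
On input a, block {1,3,4} splits into {3,4} and {1}.
Split {3,4} by δ(·,b) → {3} and {4}.
Stable partition: {2} | {3} | {0} | {1} | {4} — 5 equivalence classes.

5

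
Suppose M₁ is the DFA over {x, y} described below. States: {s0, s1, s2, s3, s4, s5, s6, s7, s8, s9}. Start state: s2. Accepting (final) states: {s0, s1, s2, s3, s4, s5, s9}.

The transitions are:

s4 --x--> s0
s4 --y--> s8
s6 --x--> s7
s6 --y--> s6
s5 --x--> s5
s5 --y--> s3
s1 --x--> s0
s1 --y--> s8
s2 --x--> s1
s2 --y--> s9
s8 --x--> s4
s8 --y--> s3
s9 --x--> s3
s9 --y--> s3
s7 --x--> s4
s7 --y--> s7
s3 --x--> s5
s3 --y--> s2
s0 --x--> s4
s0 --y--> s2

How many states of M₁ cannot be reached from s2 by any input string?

No path from s2 leads to s6, s7; the other 8 states are all reachable.

2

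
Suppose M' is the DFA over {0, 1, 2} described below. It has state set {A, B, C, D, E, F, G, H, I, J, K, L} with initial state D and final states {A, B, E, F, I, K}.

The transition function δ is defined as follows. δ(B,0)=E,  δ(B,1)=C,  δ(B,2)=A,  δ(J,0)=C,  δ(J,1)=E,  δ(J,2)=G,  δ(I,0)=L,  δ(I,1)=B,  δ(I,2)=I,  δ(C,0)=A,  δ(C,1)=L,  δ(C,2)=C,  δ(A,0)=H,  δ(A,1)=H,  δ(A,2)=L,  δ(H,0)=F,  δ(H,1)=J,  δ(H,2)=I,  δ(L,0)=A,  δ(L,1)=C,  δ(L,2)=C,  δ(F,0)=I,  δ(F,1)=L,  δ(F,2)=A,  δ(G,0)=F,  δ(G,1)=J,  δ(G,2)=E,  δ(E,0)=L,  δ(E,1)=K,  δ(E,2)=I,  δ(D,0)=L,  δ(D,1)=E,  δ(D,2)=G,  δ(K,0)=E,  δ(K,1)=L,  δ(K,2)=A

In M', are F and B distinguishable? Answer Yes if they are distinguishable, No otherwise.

No

Start with accepting vs non-accepting: {A,B,E,F,I,K} | {C,D,G,H,J,L}.
On input 0, block {A,B,E,F,I,K} splits into {A,E,I} and {B,F,K}.
On input 1, block {A,E,I} splits into {E,I} and {A}.
On input 0, block {C,D,G,H,J,L} splits into {C,L} and {D,J} and {G,H}.
No further refinement is possible. Final partition (6 blocks): {E,I} | {C,L} | {B,F,K} | {A} | {D,J} | {G,H}.
F and B lie in the same block of the stable partition, so they are equivalent — no string distinguishes them.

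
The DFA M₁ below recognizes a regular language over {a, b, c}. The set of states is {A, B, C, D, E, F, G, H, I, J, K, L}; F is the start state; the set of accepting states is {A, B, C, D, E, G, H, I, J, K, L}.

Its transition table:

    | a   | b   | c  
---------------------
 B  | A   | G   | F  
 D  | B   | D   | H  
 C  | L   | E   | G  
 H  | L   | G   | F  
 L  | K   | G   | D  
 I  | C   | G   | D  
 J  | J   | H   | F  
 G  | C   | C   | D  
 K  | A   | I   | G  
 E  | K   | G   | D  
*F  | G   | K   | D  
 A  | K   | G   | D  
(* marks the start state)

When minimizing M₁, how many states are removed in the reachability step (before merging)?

BFS from F reaches {A, B, C, D, E, F, G, H, I, K, L}; the 1 state(s) J are never visited.

1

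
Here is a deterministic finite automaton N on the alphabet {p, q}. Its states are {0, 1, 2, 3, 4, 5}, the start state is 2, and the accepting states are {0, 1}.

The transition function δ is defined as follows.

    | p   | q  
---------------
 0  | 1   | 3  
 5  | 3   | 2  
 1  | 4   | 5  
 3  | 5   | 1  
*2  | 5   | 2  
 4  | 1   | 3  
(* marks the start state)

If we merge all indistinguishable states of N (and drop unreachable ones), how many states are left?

States {0} cannot be reached from the start state, so discard them.
Initial partition by acceptance: {1} | {2,3,4,5}.
On input p, block {2,3,4,5} splits into {2,3,5} and {4}.
Refine {2,3,5} on symbol q: members go to different blocks, giving {2,5} and {3}.
Split {2,5} by δ(·,p) → {2} and {5}.
No further refinement is possible. Final partition (5 blocks): {1} | {2} | {4} | {3} | {5}.

5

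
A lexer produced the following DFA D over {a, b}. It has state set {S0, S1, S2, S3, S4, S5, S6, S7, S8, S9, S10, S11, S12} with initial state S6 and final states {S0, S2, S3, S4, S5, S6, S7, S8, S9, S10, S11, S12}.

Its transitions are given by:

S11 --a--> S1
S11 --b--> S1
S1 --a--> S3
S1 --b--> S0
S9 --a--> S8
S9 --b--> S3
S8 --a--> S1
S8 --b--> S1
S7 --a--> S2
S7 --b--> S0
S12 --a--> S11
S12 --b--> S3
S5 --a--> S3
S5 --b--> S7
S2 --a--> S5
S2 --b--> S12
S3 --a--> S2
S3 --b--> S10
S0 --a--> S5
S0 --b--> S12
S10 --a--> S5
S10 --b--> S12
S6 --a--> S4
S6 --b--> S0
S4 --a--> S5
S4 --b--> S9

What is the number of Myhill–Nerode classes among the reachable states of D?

All states are reachable from the start state.
Initial partition by acceptance: {S0,S2,S3,S4,S5,S6,S7,S8,S9,S10,S11,S12} | {S1}.
Split {S0,S2,S3,S4,S5,S6,S7,S8,S9,S10,S11,S12} by δ(·,a) → {S0,S2,S3,S4,S5,S6,S7,S9,S10,S12} and {S8,S11}.
On input a, block {S0,S2,S3,S4,S5,S6,S7,S9,S10,S12} splits into {S0,S2,S3,S4,S5,S6,S7,S10} and {S9,S12}.
On input b, block {S0,S2,S3,S4,S5,S6,S7,S10} splits into {S0,S2,S4,S10} and {S3,S5,S6,S7}.
Refine {S3,S5,S6,S7} on symbol a: members go to different blocks, giving {S3,S6,S7} and {S5}.
Stable partition: {S0,S2,S4,S10} | {S1} | {S8,S11} | {S9,S12} | {S3,S6,S7} | {S5} — 6 equivalence classes.

6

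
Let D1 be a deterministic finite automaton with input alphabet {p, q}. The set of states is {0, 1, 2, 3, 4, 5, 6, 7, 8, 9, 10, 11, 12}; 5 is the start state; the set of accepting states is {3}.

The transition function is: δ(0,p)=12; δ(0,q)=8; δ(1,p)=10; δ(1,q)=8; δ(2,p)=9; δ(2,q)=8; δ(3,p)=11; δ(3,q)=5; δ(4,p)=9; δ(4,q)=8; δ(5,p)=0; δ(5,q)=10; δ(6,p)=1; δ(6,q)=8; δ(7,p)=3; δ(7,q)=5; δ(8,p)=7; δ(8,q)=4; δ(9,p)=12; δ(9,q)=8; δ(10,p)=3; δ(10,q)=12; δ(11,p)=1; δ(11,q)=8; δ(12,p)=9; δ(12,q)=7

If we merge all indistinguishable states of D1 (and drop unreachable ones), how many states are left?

First remove the unreachable states {2,6}; 11 states remain.
P0 = {3} | {0,1,4,5,7,8,9,10,11,12}.
On input p, block {0,1,4,5,7,8,9,10,11,12} splits into {0,1,4,5,8,9,11,12} and {7,10}.
Split {0,1,4,5,8,9,11,12} by δ(·,p) → {0,4,5,9,11,12} and {1,8}.
Refine {0,4,5,9,11,12} on symbol p: members go to different blocks, giving {0,4,5,9,12} and {11}.
On input q, block {0,4,5,9,12} splits into {0,4,9} and {5,12}.
Refine {0,4,9} on symbol p: members go to different blocks, giving {0,9} and {4}.
Refine {1,8} on symbol q: members go to different blocks, giving {1} and {8}.
No further refinement is possible. Final partition (8 blocks): {3} | {0,9} | {7,10} | {1} | {11} | {5,12} | {4} | {8}.

8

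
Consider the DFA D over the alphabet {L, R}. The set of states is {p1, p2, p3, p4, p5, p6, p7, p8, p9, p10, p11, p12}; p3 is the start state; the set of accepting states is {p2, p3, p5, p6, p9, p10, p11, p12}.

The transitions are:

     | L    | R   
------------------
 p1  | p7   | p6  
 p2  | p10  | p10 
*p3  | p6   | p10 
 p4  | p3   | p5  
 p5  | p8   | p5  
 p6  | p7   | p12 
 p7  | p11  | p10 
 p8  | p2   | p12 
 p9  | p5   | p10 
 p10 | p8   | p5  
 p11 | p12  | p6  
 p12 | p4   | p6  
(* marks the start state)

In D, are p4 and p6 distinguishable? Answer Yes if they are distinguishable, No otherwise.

First remove the unreachable states {p1,p9}; 10 states remain.
Initial partition by acceptance: {p2,p3,p5,p6,p10,p11,p12} | {p4,p7,p8}.
On input L, block {p2,p3,p5,p6,p10,p11,p12} splits into {p5,p6,p10,p12} and {p2,p3,p11}.
The partition is now stable with 3 blocks: {p5,p6,p10,p12} | {p4,p7,p8} | {p2,p3,p11}.
p4 and p6 end up in different blocks, so they are distinguishable. For instance, the string 'ε' is accepted from only p6.

Yes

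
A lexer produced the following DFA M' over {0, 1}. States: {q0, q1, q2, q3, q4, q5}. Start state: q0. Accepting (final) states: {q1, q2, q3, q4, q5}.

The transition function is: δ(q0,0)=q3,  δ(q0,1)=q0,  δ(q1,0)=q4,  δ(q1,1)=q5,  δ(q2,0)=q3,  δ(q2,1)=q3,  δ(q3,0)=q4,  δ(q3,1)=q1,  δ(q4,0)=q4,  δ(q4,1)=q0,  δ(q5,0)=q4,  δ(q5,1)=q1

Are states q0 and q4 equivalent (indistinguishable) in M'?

Reachable states from the start: {q0,q1,q3,q4,q5}. Unreachable: {q2} — drop them.
Start with accepting vs non-accepting: {q1,q3,q4,q5} | {q0}.
Split {q1,q3,q4,q5} by δ(·,1) → {q1,q3,q5} and {q4}.
Stable partition: {q1,q3,q5} | {q0} | {q4} — 3 equivalence classes.
q0 and q4 end up in different blocks, so they are distinguishable. For instance, the string 'ε' is accepted from only q4.

No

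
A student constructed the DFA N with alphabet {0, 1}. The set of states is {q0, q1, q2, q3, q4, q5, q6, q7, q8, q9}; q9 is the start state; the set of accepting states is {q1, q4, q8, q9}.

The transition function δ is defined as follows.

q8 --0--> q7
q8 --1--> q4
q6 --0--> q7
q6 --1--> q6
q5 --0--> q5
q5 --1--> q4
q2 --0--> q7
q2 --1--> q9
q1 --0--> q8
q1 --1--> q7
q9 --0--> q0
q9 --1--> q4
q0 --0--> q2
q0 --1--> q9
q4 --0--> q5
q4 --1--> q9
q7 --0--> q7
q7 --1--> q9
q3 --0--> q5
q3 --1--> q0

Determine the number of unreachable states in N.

BFS from q9 reaches {q0, q2, q4, q5, q7, q9}; the 4 state(s) q1, q3, q6, q8 are never visited.

4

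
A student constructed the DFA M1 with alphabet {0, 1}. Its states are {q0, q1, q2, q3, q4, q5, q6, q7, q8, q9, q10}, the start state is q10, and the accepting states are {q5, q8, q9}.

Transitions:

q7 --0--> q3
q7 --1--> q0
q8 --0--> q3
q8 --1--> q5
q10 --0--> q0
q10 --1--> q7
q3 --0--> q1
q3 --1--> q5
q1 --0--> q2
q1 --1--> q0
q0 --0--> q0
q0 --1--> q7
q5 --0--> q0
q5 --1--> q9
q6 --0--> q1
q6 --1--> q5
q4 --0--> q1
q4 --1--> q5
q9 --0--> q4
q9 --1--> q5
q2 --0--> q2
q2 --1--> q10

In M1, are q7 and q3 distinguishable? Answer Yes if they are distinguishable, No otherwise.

First remove the unreachable states {q6,q8}; 9 states remain.
P0 = {q5,q9} | {q0,q1,q2,q3,q4,q7,q10}.
Refine {q0,q1,q2,q3,q4,q7,q10} on symbol 1: members go to different blocks, giving {q0,q1,q2,q7,q10} and {q3,q4}.
Refine {q5,q9} on symbol 0: members go to different blocks, giving {q5} and {q9}.
Refine {q0,q1,q2,q7,q10} on symbol 0: members go to different blocks, giving {q0,q1,q2,q10} and {q7}.
Refine {q0,q1,q2,q10} on symbol 1: members go to different blocks, giving {q0,q10} and {q1,q2}.
The partition is now stable with 6 blocks: {q5} | {q0,q10} | {q3,q4} | {q9} | {q7} | {q1,q2}.
q7 and q3 end up in different blocks, so they are distinguishable. For instance, the string '1' is accepted from only q3.

Yes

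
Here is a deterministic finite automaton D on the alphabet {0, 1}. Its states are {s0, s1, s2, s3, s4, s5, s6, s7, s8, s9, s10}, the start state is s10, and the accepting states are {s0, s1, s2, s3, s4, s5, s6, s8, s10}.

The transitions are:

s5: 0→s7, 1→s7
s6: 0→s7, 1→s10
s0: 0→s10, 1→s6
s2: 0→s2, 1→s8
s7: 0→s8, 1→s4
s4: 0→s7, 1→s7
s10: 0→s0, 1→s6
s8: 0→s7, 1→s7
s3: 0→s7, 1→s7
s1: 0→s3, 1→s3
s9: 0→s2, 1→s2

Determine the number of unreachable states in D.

BFS from s10 reaches {s0, s4, s6, s7, s8, s10}; the 5 state(s) s1, s2, s3, s5, s9 are never visited.

5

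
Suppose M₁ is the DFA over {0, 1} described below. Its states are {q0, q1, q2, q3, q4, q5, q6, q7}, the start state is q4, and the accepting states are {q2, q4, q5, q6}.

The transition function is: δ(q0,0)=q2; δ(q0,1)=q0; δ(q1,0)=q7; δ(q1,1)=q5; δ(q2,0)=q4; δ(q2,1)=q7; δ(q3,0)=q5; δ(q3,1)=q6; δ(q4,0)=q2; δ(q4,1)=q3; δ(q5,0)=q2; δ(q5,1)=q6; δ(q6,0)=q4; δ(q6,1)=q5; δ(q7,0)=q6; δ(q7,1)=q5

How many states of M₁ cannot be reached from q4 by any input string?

BFS from q4 reaches {q2, q3, q4, q5, q6, q7}; the 2 state(s) q0, q1 are never visited.

2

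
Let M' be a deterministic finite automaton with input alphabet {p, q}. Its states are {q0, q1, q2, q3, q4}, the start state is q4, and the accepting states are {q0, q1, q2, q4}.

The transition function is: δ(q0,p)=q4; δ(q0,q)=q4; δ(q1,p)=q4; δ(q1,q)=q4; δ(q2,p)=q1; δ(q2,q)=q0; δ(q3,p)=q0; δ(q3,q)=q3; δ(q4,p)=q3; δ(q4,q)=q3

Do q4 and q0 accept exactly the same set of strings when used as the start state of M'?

First remove the unreachable states {q1,q2}; 3 states remain.
P0 = {q0,q4} | {q3}.
Split {q0,q4} by δ(·,p) → {q0} and {q4}.
No further refinement is possible. Final partition (3 blocks): {q0} | {q3} | {q4}.
q4 and q0 end up in different blocks, so they are distinguishable. For instance, the string 'p' is accepted from only q0.

No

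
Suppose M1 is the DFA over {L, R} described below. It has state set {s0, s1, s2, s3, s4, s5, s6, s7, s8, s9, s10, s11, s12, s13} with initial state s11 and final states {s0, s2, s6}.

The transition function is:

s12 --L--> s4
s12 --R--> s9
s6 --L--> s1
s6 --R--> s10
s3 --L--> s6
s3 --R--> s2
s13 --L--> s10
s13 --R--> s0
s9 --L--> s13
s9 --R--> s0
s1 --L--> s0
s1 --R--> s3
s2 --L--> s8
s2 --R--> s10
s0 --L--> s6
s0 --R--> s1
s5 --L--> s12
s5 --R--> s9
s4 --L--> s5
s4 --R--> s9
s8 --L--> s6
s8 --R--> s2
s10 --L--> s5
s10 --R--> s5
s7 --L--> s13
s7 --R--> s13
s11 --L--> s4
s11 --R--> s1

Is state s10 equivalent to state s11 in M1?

First remove the unreachable states {s7}; 13 states remain.
P0 = {s0,s2,s6} | {s1,s3,s4,s5,s8,s9,s10,s11,s12,s13}.
On input L, block {s0,s2,s6} splits into {s2,s6} and {s0}.
On input L, block {s1,s3,s4,s5,s8,s9,s10,s11,s12,s13} splits into {s4,s5,s9,s10,s11,s12,s13} and {s3,s8} and {s1}.
On input L, block {s2,s6} splits into {s2} and {s6}.
Split {s4,s5,s9,s10,s11,s12,s13} by δ(·,R) → {s4,s5,s10,s12} and {s9,s13} and {s11}.
Refine {s4,s5,s10,s12} on symbol R: members go to different blocks, giving {s4,s5,s12} and {s10}.
Refine {s9,s13} on symbol L: members go to different blocks, giving {s9} and {s13}.
No further refinement is possible. Final partition (10 blocks): {s2} | {s4,s5,s12} | {s0} | {s3,s8} | {s1} | {s6} | {s9} | {s11} | {s10} | {s13}.
s10 and s11 end up in different blocks, so they are distinguishable. For instance, the string 'RL' is accepted from only s11.

No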